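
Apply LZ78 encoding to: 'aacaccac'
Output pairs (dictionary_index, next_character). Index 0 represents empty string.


LZ78 encoding steps:
Dictionary: {0: ''}
Step 1: w='' (idx 0), next='a' -> output (0, 'a'), add 'a' as idx 1
Step 2: w='a' (idx 1), next='c' -> output (1, 'c'), add 'ac' as idx 2
Step 3: w='ac' (idx 2), next='c' -> output (2, 'c'), add 'acc' as idx 3
Step 4: w='ac' (idx 2), end of input -> output (2, '')


Encoded: [(0, 'a'), (1, 'c'), (2, 'c'), (2, '')]


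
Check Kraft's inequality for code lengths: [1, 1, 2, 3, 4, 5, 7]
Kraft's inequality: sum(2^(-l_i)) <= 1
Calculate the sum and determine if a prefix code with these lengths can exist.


Sum = 2^(-1) + 2^(-1) + 2^(-2) + 2^(-3) + 2^(-4) + 2^(-5) + 2^(-7)
    = 0.5 + 0.5 + 0.25 + 0.125 + 0.0625 + 0.03125 + 0.0078125
    = 189/128 = 1.4765625
Since 1.4765625 > 1, Kraft's inequality is NOT satisfied.
A prefix code with these lengths CANNOT exist.

Kraft sum = 1.4765625. Not satisfied.


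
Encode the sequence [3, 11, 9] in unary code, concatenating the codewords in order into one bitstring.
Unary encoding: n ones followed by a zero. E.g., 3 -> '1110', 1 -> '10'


Encode each number as n ones followed by a terminating 0:
  3 -> 1110 (4 bits)
  11 -> 111111111110 (12 bits)
  9 -> 1111111110 (10 bits)
Total length = 4 + 12 + 10 = 26 bits.

Unary([3, 11, 9]) = 11101111111111101111111110 (26 bits)


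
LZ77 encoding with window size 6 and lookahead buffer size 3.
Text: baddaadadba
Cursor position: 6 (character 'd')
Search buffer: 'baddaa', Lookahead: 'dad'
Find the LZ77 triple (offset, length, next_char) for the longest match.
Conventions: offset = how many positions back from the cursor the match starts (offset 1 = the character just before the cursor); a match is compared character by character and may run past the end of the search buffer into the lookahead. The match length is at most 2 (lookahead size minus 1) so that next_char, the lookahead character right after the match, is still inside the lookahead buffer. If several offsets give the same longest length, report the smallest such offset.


Try each offset into the search buffer:
  offset=1 (pos 5, char 'a'): match length 0
  offset=2 (pos 4, char 'a'): match length 0
  offset=3 (pos 3, char 'd'): match length 2
  offset=4 (pos 2, char 'd'): match length 1
  offset=5 (pos 1, char 'a'): match length 0
  offset=6 (pos 0, char 'b'): match length 0
Longest match has length 2 at offset 3.
next_char = character at position 6 + 2 = 8 -> 'd'

Best match: offset=3, length=2 (matching 'da' starting at position 3)
LZ77 triple: (3, 2, 'd')


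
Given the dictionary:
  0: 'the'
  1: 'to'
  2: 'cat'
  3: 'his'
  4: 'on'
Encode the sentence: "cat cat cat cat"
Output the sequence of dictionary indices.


Look up each word in the dictionary:
  'cat' -> 2
  'cat' -> 2
  'cat' -> 2
  'cat' -> 2

Encoded: [2, 2, 2, 2]


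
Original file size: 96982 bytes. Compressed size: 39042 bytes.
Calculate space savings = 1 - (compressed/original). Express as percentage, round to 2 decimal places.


ratio = compressed/original = 39042/96982 = 0.40257
savings = 1 - ratio = 1 - 0.40257 = 0.59743
as a percentage: 0.59743 * 100 = 59.74%

Space savings = 1 - 39042/96982 = 59.74%


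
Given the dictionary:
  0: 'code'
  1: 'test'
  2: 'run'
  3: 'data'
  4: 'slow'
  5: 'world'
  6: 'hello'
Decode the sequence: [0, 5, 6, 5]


Look up each index in the dictionary:
  0 -> 'code'
  5 -> 'world'
  6 -> 'hello'
  5 -> 'world'

Decoded: "code world hello world"


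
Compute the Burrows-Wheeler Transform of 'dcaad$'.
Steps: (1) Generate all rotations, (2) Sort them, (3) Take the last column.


Rotations (sorted):
  0: $dcaad -> last char: d
  1: aad$dc -> last char: c
  2: ad$dca -> last char: a
  3: caad$d -> last char: d
  4: d$dcaa -> last char: a
  5: dcaad$ -> last char: $


BWT = dcada$


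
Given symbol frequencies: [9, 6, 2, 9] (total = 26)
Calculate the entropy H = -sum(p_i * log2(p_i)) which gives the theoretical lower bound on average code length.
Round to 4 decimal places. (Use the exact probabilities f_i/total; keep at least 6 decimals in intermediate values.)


Per-symbol terms -p_i * log2(p_i) with p_i = f_i/26:
  p = 9/26 = 0.346154: log2(p) = -1.530515, -p*log2(p) = 0.529794
  p = 6/26 = 0.230769: log2(p) = -2.115477, -p*log2(p) = 0.488187
  p = 2/26 = 0.076923: log2(p) = -3.700440, -p*log2(p) = 0.284649
  p = 9/26 = 0.346154: log2(p) = -1.530515, -p*log2(p) = 0.529794
H = 0.529794 + 0.488187 + 0.284649 + 0.529794 = 1.832424

H = 1.8324 bits/symbol


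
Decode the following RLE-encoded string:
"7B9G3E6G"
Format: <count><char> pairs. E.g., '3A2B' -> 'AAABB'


Expanding each <count><char> pair:
  7B -> 'BBBBBBB'
  9G -> 'GGGGGGGGG'
  3E -> 'EEE'
  6G -> 'GGGGGG'

Decoded = BBBBBBBGGGGGGGGGEEEGGGGGG


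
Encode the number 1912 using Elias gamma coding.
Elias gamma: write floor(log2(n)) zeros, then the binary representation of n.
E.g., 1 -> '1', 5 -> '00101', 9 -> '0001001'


num_bits = floor(log2(1912)) + 1 = 11
leading_zeros = num_bits - 1 = 10
binary(1912) = 11101111000

Elias gamma(1912) = '0000000000' + '11101111000' = 000000000011101111000 (21 bits)


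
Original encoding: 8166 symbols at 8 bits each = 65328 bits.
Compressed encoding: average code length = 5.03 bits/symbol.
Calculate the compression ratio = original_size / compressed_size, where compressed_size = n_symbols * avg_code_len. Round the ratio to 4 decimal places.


original_size = n_symbols * orig_bits = 8166 * 8 = 65328 bits
compressed_size = n_symbols * avg_code_len = 8166 * 5.03 = 41074.98 bits
ratio = original_size / compressed_size = 65328 / 41074.98 = 1.5905

Compression ratio = 1.5905


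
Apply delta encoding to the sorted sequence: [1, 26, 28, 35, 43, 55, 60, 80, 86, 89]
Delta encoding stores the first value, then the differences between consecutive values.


First value: 1
Deltas:
  26 - 1 = 25
  28 - 26 = 2
  35 - 28 = 7
  43 - 35 = 8
  55 - 43 = 12
  60 - 55 = 5
  80 - 60 = 20
  86 - 80 = 6
  89 - 86 = 3


Delta encoded: [1, 25, 2, 7, 8, 12, 5, 20, 6, 3]


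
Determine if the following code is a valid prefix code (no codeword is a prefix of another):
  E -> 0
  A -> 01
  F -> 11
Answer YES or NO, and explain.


Checking each pair (does one codeword prefix another?):
  E='0' vs A='01': prefix -- VIOLATION

NO -- this is NOT a valid prefix code. E (0) is a prefix of A (01).


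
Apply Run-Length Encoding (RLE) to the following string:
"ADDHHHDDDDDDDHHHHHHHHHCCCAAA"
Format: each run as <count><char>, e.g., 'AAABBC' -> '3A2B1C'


Scanning runs left to right:
  i=0: run of 'A' x 1 -> '1A'
  i=1: run of 'D' x 2 -> '2D'
  i=3: run of 'H' x 3 -> '3H'
  i=6: run of 'D' x 7 -> '7D'
  i=13: run of 'H' x 9 -> '9H'
  i=22: run of 'C' x 3 -> '3C'
  i=25: run of 'A' x 3 -> '3A'

RLE = 1A2D3H7D9H3C3A


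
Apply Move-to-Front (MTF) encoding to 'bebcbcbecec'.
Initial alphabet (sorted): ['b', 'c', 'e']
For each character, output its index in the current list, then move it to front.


MTF encoding:
'b': index 0 in ['b', 'c', 'e'] -> ['b', 'c', 'e']
'e': index 2 in ['b', 'c', 'e'] -> ['e', 'b', 'c']
'b': index 1 in ['e', 'b', 'c'] -> ['b', 'e', 'c']
'c': index 2 in ['b', 'e', 'c'] -> ['c', 'b', 'e']
'b': index 1 in ['c', 'b', 'e'] -> ['b', 'c', 'e']
'c': index 1 in ['b', 'c', 'e'] -> ['c', 'b', 'e']
'b': index 1 in ['c', 'b', 'e'] -> ['b', 'c', 'e']
'e': index 2 in ['b', 'c', 'e'] -> ['e', 'b', 'c']
'c': index 2 in ['e', 'b', 'c'] -> ['c', 'e', 'b']
'e': index 1 in ['c', 'e', 'b'] -> ['e', 'c', 'b']
'c': index 1 in ['e', 'c', 'b'] -> ['c', 'e', 'b']


Output: [0, 2, 1, 2, 1, 1, 1, 2, 2, 1, 1]


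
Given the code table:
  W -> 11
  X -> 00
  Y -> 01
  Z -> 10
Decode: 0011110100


Decoding:
00 -> X
11 -> W
11 -> W
01 -> Y
00 -> X


Result: XWWYX


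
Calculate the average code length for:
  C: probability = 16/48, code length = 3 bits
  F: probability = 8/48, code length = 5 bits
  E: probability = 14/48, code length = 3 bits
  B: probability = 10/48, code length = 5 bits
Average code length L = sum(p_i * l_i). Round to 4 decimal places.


Weighted contributions p_i * l_i:
  C: (16/48) * 3 = 48/48
  F: (8/48) * 5 = 40/48
  E: (14/48) * 3 = 42/48
  B: (10/48) * 5 = 50/48
Sum = (48 + 40 + 42 + 50)/48 = 180/48

L = 180/48 = 3.7500 bits/symbol


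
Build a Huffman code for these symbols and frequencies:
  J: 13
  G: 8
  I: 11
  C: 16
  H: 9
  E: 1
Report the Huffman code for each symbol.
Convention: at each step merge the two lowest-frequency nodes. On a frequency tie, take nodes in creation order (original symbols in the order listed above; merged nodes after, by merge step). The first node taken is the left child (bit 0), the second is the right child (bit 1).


Huffman tree construction:
Step 1: Merge E(1) + G(8) = 9
Step 2: Merge H(9) + (E+G)(9) = 18
Step 3: Merge I(11) + J(13) = 24
Step 4: Merge C(16) + (H+(E+G))(18) = 34
Step 5: Merge (I+J)(24) + (C+(H+(E+G)))(34) = 58
Read each symbol's code off the tree from the root (left child = 0, right child = 1).

Codes:
  J: 01 (length 2)
  G: 1111 (length 4)
  I: 00 (length 2)
  C: 10 (length 2)
  H: 110 (length 3)
  E: 1110 (length 4)
Average code length: 143/58 = 2.4655 bits/symbol


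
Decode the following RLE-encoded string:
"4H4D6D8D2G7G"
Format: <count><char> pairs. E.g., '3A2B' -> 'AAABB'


Expanding each <count><char> pair:
  4H -> 'HHHH'
  4D -> 'DDDD'
  6D -> 'DDDDDD'
  8D -> 'DDDDDDDD'
  2G -> 'GG'
  7G -> 'GGGGGGG'

Decoded = HHHHDDDDDDDDDDDDDDDDDDGGGGGGGGG


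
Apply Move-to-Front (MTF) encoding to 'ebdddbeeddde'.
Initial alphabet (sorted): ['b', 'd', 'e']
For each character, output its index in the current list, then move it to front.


MTF encoding:
'e': index 2 in ['b', 'd', 'e'] -> ['e', 'b', 'd']
'b': index 1 in ['e', 'b', 'd'] -> ['b', 'e', 'd']
'd': index 2 in ['b', 'e', 'd'] -> ['d', 'b', 'e']
'd': index 0 in ['d', 'b', 'e'] -> ['d', 'b', 'e']
'd': index 0 in ['d', 'b', 'e'] -> ['d', 'b', 'e']
'b': index 1 in ['d', 'b', 'e'] -> ['b', 'd', 'e']
'e': index 2 in ['b', 'd', 'e'] -> ['e', 'b', 'd']
'e': index 0 in ['e', 'b', 'd'] -> ['e', 'b', 'd']
'd': index 2 in ['e', 'b', 'd'] -> ['d', 'e', 'b']
'd': index 0 in ['d', 'e', 'b'] -> ['d', 'e', 'b']
'd': index 0 in ['d', 'e', 'b'] -> ['d', 'e', 'b']
'e': index 1 in ['d', 'e', 'b'] -> ['e', 'd', 'b']


Output: [2, 1, 2, 0, 0, 1, 2, 0, 2, 0, 0, 1]


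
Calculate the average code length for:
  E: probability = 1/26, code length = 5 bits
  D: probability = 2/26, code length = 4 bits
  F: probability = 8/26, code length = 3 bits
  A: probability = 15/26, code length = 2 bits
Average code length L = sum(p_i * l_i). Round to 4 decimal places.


Weighted contributions p_i * l_i:
  E: (1/26) * 5 = 5/26
  D: (2/26) * 4 = 8/26
  F: (8/26) * 3 = 24/26
  A: (15/26) * 2 = 30/26
Sum = (5 + 8 + 24 + 30)/26 = 67/26

L = 67/26 = 2.5769 bits/symbol


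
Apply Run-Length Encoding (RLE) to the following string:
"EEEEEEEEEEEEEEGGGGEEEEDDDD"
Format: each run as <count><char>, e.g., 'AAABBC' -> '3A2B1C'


Scanning runs left to right:
  i=0: run of 'E' x 14 -> '14E'
  i=14: run of 'G' x 4 -> '4G'
  i=18: run of 'E' x 4 -> '4E'
  i=22: run of 'D' x 4 -> '4D'

RLE = 14E4G4E4D


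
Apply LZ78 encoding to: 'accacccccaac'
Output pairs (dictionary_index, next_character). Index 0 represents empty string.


LZ78 encoding steps:
Dictionary: {0: ''}
Step 1: w='' (idx 0), next='a' -> output (0, 'a'), add 'a' as idx 1
Step 2: w='' (idx 0), next='c' -> output (0, 'c'), add 'c' as idx 2
Step 3: w='c' (idx 2), next='a' -> output (2, 'a'), add 'ca' as idx 3
Step 4: w='c' (idx 2), next='c' -> output (2, 'c'), add 'cc' as idx 4
Step 5: w='cc' (idx 4), next='c' -> output (4, 'c'), add 'ccc' as idx 5
Step 6: w='a' (idx 1), next='a' -> output (1, 'a'), add 'aa' as idx 6
Step 7: w='c' (idx 2), end of input -> output (2, '')


Encoded: [(0, 'a'), (0, 'c'), (2, 'a'), (2, 'c'), (4, 'c'), (1, 'a'), (2, '')]


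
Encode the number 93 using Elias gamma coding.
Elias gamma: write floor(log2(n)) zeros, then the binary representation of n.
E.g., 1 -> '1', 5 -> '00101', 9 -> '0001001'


num_bits = floor(log2(93)) + 1 = 7
leading_zeros = num_bits - 1 = 6
binary(93) = 1011101

Elias gamma(93) = '000000' + '1011101' = 0000001011101 (13 bits)


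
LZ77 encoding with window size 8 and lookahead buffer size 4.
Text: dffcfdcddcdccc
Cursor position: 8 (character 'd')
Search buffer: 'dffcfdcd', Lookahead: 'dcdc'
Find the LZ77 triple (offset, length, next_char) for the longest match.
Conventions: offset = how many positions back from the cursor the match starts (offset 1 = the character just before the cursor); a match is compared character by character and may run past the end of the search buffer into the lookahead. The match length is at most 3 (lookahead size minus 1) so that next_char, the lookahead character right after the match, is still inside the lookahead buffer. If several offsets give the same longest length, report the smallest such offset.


Try each offset into the search buffer:
  offset=1 (pos 7, char 'd'): match length 1
  offset=2 (pos 6, char 'c'): match length 0
  offset=3 (pos 5, char 'd'): match length 3
  offset=4 (pos 4, char 'f'): match length 0
  offset=5 (pos 3, char 'c'): match length 0
  offset=6 (pos 2, char 'f'): match length 0
  offset=7 (pos 1, char 'f'): match length 0
  offset=8 (pos 0, char 'd'): match length 1
Longest match has length 3 at offset 3.
next_char = character at position 8 + 3 = 11 -> 'c'

Best match: offset=3, length=3 (matching 'dcd' starting at position 5)
LZ77 triple: (3, 3, 'c')


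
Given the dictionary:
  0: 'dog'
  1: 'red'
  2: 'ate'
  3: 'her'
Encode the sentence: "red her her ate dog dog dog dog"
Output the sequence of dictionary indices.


Look up each word in the dictionary:
  'red' -> 1
  'her' -> 3
  'her' -> 3
  'ate' -> 2
  'dog' -> 0
  'dog' -> 0
  'dog' -> 0
  'dog' -> 0

Encoded: [1, 3, 3, 2, 0, 0, 0, 0]


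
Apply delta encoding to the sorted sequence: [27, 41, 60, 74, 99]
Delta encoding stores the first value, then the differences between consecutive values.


First value: 27
Deltas:
  41 - 27 = 14
  60 - 41 = 19
  74 - 60 = 14
  99 - 74 = 25


Delta encoded: [27, 14, 19, 14, 25]


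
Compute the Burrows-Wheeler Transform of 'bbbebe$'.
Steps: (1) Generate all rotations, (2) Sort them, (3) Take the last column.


Rotations (sorted):
  0: $bbbebe -> last char: e
  1: bbbebe$ -> last char: $
  2: bbebe$b -> last char: b
  3: be$bbbe -> last char: e
  4: bebe$bb -> last char: b
  5: e$bbbeb -> last char: b
  6: ebe$bbb -> last char: b


BWT = e$bebbb


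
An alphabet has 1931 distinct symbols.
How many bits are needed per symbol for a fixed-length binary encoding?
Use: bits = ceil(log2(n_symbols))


log2(1931) = 10.9151
Bracket: 2^10 = 1024 < 1931 <= 2^11 = 2048
So ceil(log2(1931)) = 11

bits = ceil(log2(1931)) = ceil(10.9151) = 11 bits


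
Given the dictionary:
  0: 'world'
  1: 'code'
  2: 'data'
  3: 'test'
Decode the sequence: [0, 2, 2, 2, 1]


Look up each index in the dictionary:
  0 -> 'world'
  2 -> 'data'
  2 -> 'data'
  2 -> 'data'
  1 -> 'code'

Decoded: "world data data data code"


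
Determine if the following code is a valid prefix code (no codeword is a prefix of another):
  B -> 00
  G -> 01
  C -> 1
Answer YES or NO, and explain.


Checking each pair (does one codeword prefix another?):
  B='00' vs G='01': no prefix
  B='00' vs C='1': no prefix
  G='01' vs B='00': no prefix
  G='01' vs C='1': no prefix
  C='1' vs B='00': no prefix
  C='1' vs G='01': no prefix
No violation found over all pairs.

YES -- this is a valid prefix code. No codeword is a prefix of any other codeword.


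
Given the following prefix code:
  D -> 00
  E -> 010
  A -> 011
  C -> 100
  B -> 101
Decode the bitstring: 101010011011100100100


Decoding step by step:
Bits 101 -> B
Bits 010 -> E
Bits 011 -> A
Bits 011 -> A
Bits 100 -> C
Bits 100 -> C
Bits 100 -> C


Decoded message: BEAACCC


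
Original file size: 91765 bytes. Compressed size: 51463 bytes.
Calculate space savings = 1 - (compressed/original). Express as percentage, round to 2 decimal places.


ratio = compressed/original = 51463/91765 = 0.560813
savings = 1 - ratio = 1 - 0.560813 = 0.439187
as a percentage: 0.439187 * 100 = 43.92%

Space savings = 1 - 51463/91765 = 43.92%


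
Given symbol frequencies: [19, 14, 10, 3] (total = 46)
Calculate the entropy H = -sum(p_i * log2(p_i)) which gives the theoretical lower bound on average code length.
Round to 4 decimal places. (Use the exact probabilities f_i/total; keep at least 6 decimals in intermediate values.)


Per-symbol terms -p_i * log2(p_i) with p_i = f_i/46:
  p = 19/46 = 0.413043: log2(p) = -1.275634, -p*log2(p) = 0.526892
  p = 14/46 = 0.304348: log2(p) = -1.716207, -p*log2(p) = 0.522324
  p = 10/46 = 0.217391: log2(p) = -2.201634, -p*log2(p) = 0.478616
  p = 3/46 = 0.065217: log2(p) = -3.938599, -p*log2(p) = 0.256865
H = 0.526892 + 0.522324 + 0.478616 + 0.256865 = 1.784697

H = 1.7847 bits/symbol


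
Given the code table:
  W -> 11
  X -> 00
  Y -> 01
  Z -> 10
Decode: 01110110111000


Decoding:
01 -> Y
11 -> W
01 -> Y
10 -> Z
11 -> W
10 -> Z
00 -> X


Result: YWYZWZX


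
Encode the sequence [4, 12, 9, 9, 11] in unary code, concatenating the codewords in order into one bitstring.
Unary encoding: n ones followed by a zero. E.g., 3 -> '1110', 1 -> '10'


Encode each number as n ones followed by a terminating 0:
  4 -> 11110 (5 bits)
  12 -> 1111111111110 (13 bits)
  9 -> 1111111110 (10 bits)
  9 -> 1111111110 (10 bits)
  11 -> 111111111110 (12 bits)
Total length = 5 + 13 + 10 + 10 + 12 = 50 bits.

Unary([4, 12, 9, 9, 11]) = 11110111111111111011111111101111111110111111111110 (50 bits)


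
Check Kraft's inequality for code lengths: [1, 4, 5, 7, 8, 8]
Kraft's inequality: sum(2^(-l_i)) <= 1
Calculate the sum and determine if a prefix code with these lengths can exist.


Sum = 2^(-1) + 2^(-4) + 2^(-5) + 2^(-7) + 2^(-8) + 2^(-8)
    = 0.5 + 0.0625 + 0.03125 + 0.0078125 + 0.00390625 + 0.00390625
    = 156/256 = 0.609375
Since 0.609375 <= 1, Kraft's inequality IS satisfied.
A prefix code with these lengths CAN exist.

Kraft sum = 0.609375. Satisfied.


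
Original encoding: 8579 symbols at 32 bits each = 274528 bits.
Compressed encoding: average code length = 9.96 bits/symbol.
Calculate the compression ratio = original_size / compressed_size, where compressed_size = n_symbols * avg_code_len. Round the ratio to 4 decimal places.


original_size = n_symbols * orig_bits = 8579 * 32 = 274528 bits
compressed_size = n_symbols * avg_code_len = 8579 * 9.96 = 85446.84 bits
ratio = original_size / compressed_size = 274528 / 85446.84 = 3.2129

Compression ratio = 3.2129


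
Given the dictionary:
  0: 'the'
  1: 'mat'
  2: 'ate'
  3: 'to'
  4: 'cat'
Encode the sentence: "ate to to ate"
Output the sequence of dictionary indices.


Look up each word in the dictionary:
  'ate' -> 2
  'to' -> 3
  'to' -> 3
  'ate' -> 2

Encoded: [2, 3, 3, 2]


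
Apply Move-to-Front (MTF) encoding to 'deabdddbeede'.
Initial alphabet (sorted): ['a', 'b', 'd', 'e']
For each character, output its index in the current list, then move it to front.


MTF encoding:
'd': index 2 in ['a', 'b', 'd', 'e'] -> ['d', 'a', 'b', 'e']
'e': index 3 in ['d', 'a', 'b', 'e'] -> ['e', 'd', 'a', 'b']
'a': index 2 in ['e', 'd', 'a', 'b'] -> ['a', 'e', 'd', 'b']
'b': index 3 in ['a', 'e', 'd', 'b'] -> ['b', 'a', 'e', 'd']
'd': index 3 in ['b', 'a', 'e', 'd'] -> ['d', 'b', 'a', 'e']
'd': index 0 in ['d', 'b', 'a', 'e'] -> ['d', 'b', 'a', 'e']
'd': index 0 in ['d', 'b', 'a', 'e'] -> ['d', 'b', 'a', 'e']
'b': index 1 in ['d', 'b', 'a', 'e'] -> ['b', 'd', 'a', 'e']
'e': index 3 in ['b', 'd', 'a', 'e'] -> ['e', 'b', 'd', 'a']
'e': index 0 in ['e', 'b', 'd', 'a'] -> ['e', 'b', 'd', 'a']
'd': index 2 in ['e', 'b', 'd', 'a'] -> ['d', 'e', 'b', 'a']
'e': index 1 in ['d', 'e', 'b', 'a'] -> ['e', 'd', 'b', 'a']


Output: [2, 3, 2, 3, 3, 0, 0, 1, 3, 0, 2, 1]


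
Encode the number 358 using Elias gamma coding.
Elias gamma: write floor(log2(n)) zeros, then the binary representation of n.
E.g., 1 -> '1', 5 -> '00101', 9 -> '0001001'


num_bits = floor(log2(358)) + 1 = 9
leading_zeros = num_bits - 1 = 8
binary(358) = 101100110

Elias gamma(358) = '00000000' + '101100110' = 00000000101100110 (17 bits)


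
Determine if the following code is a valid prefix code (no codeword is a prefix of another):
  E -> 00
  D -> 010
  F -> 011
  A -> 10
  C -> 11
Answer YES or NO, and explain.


Checking each pair (does one codeword prefix another?):
  E='00' vs D='010': no prefix
  E='00' vs F='011': no prefix
  E='00' vs A='10': no prefix
  E='00' vs C='11': no prefix
  D='010' vs E='00': no prefix
  D='010' vs F='011': no prefix
  D='010' vs A='10': no prefix
  D='010' vs C='11': no prefix
  F='011' vs E='00': no prefix
  F='011' vs D='010': no prefix
  F='011' vs A='10': no prefix
  F='011' vs C='11': no prefix
  A='10' vs E='00': no prefix
  A='10' vs D='010': no prefix
  A='10' vs F='011': no prefix
  A='10' vs C='11': no prefix
  C='11' vs E='00': no prefix
  C='11' vs D='010': no prefix
  C='11' vs F='011': no prefix
  C='11' vs A='10': no prefix
No violation found over all pairs.

YES -- this is a valid prefix code. No codeword is a prefix of any other codeword.


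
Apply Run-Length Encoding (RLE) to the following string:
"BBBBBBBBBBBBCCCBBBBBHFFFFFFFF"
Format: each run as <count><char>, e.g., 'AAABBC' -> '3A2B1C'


Scanning runs left to right:
  i=0: run of 'B' x 12 -> '12B'
  i=12: run of 'C' x 3 -> '3C'
  i=15: run of 'B' x 5 -> '5B'
  i=20: run of 'H' x 1 -> '1H'
  i=21: run of 'F' x 8 -> '8F'

RLE = 12B3C5B1H8F


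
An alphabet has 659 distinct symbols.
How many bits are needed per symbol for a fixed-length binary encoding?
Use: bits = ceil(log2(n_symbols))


log2(659) = 9.3641
Bracket: 2^9 = 512 < 659 <= 2^10 = 1024
So ceil(log2(659)) = 10

bits = ceil(log2(659)) = ceil(9.3641) = 10 bits


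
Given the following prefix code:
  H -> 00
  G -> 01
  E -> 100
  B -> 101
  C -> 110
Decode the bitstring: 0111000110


Decoding step by step:
Bits 01 -> G
Bits 110 -> C
Bits 00 -> H
Bits 110 -> C


Decoded message: GCHC


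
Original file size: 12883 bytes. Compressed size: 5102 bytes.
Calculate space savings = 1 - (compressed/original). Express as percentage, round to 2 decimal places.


ratio = compressed/original = 5102/12883 = 0.396026
savings = 1 - ratio = 1 - 0.396026 = 0.603974
as a percentage: 0.603974 * 100 = 60.4%

Space savings = 1 - 5102/12883 = 60.4%


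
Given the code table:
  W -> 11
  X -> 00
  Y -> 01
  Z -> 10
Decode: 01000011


Decoding:
01 -> Y
00 -> X
00 -> X
11 -> W


Result: YXXW


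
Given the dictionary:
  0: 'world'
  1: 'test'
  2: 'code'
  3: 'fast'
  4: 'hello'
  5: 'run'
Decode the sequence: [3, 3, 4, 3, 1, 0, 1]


Look up each index in the dictionary:
  3 -> 'fast'
  3 -> 'fast'
  4 -> 'hello'
  3 -> 'fast'
  1 -> 'test'
  0 -> 'world'
  1 -> 'test'

Decoded: "fast fast hello fast test world test"


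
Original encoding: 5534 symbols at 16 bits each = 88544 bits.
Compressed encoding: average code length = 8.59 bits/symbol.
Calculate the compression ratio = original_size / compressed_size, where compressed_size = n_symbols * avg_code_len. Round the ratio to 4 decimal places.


original_size = n_symbols * orig_bits = 5534 * 16 = 88544 bits
compressed_size = n_symbols * avg_code_len = 5534 * 8.59 = 47537.06 bits
ratio = original_size / compressed_size = 88544 / 47537.06 = 1.8626

Compression ratio = 1.8626


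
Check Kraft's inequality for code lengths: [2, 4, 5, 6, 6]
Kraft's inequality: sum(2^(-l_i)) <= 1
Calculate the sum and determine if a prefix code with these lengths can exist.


Sum = 2^(-2) + 2^(-4) + 2^(-5) + 2^(-6) + 2^(-6)
    = 0.25 + 0.0625 + 0.03125 + 0.015625 + 0.015625
    = 24/64 = 0.375
Since 0.375 <= 1, Kraft's inequality IS satisfied.
A prefix code with these lengths CAN exist.

Kraft sum = 0.375. Satisfied.


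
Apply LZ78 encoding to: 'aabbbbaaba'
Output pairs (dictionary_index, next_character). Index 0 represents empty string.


LZ78 encoding steps:
Dictionary: {0: ''}
Step 1: w='' (idx 0), next='a' -> output (0, 'a'), add 'a' as idx 1
Step 2: w='a' (idx 1), next='b' -> output (1, 'b'), add 'ab' as idx 2
Step 3: w='' (idx 0), next='b' -> output (0, 'b'), add 'b' as idx 3
Step 4: w='b' (idx 3), next='b' -> output (3, 'b'), add 'bb' as idx 4
Step 5: w='a' (idx 1), next='a' -> output (1, 'a'), add 'aa' as idx 5
Step 6: w='b' (idx 3), next='a' -> output (3, 'a'), add 'ba' as idx 6


Encoded: [(0, 'a'), (1, 'b'), (0, 'b'), (3, 'b'), (1, 'a'), (3, 'a')]


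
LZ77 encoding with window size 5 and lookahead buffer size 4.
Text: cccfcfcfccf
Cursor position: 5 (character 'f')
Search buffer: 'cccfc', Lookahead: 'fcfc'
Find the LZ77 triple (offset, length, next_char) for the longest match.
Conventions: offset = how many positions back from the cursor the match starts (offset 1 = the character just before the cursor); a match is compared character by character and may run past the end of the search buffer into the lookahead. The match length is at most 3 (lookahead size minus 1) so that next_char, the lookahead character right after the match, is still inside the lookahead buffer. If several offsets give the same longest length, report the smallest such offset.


Try each offset into the search buffer:
  offset=1 (pos 4, char 'c'): match length 0
  offset=2 (pos 3, char 'f'): match length 3
  offset=3 (pos 2, char 'c'): match length 0
  offset=4 (pos 1, char 'c'): match length 0
  offset=5 (pos 0, char 'c'): match length 0
Longest match has length 3 at offset 2.
next_char = character at position 5 + 3 = 8 -> 'c'

Best match: offset=2, length=3 (matching 'fcf' starting at position 3)
LZ77 triple: (2, 3, 'c')


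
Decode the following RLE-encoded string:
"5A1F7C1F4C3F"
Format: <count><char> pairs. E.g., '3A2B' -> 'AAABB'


Expanding each <count><char> pair:
  5A -> 'AAAAA'
  1F -> 'F'
  7C -> 'CCCCCCC'
  1F -> 'F'
  4C -> 'CCCC'
  3F -> 'FFF'

Decoded = AAAAAFCCCCCCCFCCCCFFF


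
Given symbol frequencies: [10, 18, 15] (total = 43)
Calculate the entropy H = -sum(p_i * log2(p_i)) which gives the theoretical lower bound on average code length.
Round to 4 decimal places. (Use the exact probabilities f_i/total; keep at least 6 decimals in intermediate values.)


Per-symbol terms -p_i * log2(p_i) with p_i = f_i/43:
  p = 10/43 = 0.232558: log2(p) = -2.104337, -p*log2(p) = 0.489381
  p = 18/43 = 0.418605: log2(p) = -1.256340, -p*log2(p) = 0.525910
  p = 15/43 = 0.348837: log2(p) = -1.519374, -p*log2(p) = 0.530014
H = 0.489381 + 0.525910 + 0.530014 = 1.545305

H = 1.5453 bits/symbol


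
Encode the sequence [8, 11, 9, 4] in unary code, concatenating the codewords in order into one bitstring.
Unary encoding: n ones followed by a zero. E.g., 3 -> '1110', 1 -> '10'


Encode each number as n ones followed by a terminating 0:
  8 -> 111111110 (9 bits)
  11 -> 111111111110 (12 bits)
  9 -> 1111111110 (10 bits)
  4 -> 11110 (5 bits)
Total length = 9 + 12 + 10 + 5 = 36 bits.

Unary([8, 11, 9, 4]) = 111111110111111111110111111111011110 (36 bits)


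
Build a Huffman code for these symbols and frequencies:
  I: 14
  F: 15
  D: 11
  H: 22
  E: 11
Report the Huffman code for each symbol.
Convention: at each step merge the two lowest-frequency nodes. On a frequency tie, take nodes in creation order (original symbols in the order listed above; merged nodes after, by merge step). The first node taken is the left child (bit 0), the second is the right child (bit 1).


Huffman tree construction:
Step 1: Merge D(11) + E(11) = 22
Step 2: Merge I(14) + F(15) = 29
Step 3: Merge H(22) + (D+E)(22) = 44
Step 4: Merge (I+F)(29) + (H+(D+E))(44) = 73
Read each symbol's code off the tree from the root (left child = 0, right child = 1).

Codes:
  I: 00 (length 2)
  F: 01 (length 2)
  D: 110 (length 3)
  H: 10 (length 2)
  E: 111 (length 3)
Average code length: 168/73 = 2.3014 bits/symbol


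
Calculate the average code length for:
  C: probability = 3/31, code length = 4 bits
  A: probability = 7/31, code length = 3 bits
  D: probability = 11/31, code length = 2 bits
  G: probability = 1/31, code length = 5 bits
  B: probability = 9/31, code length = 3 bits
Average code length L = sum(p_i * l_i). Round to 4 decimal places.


Weighted contributions p_i * l_i:
  C: (3/31) * 4 = 12/31
  A: (7/31) * 3 = 21/31
  D: (11/31) * 2 = 22/31
  G: (1/31) * 5 = 5/31
  B: (9/31) * 3 = 27/31
Sum = (12 + 21 + 22 + 5 + 27)/31 = 87/31

L = 87/31 = 2.8065 bits/symbol


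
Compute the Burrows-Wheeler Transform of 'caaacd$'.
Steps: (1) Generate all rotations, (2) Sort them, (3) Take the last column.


Rotations (sorted):
  0: $caaacd -> last char: d
  1: aaacd$c -> last char: c
  2: aacd$ca -> last char: a
  3: acd$caa -> last char: a
  4: caaacd$ -> last char: $
  5: cd$caaa -> last char: a
  6: d$caaac -> last char: c


BWT = dcaa$ac


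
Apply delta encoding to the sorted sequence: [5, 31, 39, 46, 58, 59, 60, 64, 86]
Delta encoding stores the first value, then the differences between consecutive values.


First value: 5
Deltas:
  31 - 5 = 26
  39 - 31 = 8
  46 - 39 = 7
  58 - 46 = 12
  59 - 58 = 1
  60 - 59 = 1
  64 - 60 = 4
  86 - 64 = 22


Delta encoded: [5, 26, 8, 7, 12, 1, 1, 4, 22]


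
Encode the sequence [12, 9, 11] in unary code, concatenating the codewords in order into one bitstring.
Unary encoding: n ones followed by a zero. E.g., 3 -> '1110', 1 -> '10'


Encode each number as n ones followed by a terminating 0:
  12 -> 1111111111110 (13 bits)
  9 -> 1111111110 (10 bits)
  11 -> 111111111110 (12 bits)
Total length = 13 + 10 + 12 = 35 bits.

Unary([12, 9, 11]) = 11111111111101111111110111111111110 (35 bits)


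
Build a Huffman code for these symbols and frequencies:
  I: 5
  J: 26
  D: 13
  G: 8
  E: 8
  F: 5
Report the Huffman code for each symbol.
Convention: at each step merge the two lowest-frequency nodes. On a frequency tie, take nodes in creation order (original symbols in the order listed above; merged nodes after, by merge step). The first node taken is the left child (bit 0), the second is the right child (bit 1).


Huffman tree construction:
Step 1: Merge I(5) + F(5) = 10
Step 2: Merge G(8) + E(8) = 16
Step 3: Merge (I+F)(10) + D(13) = 23
Step 4: Merge (G+E)(16) + ((I+F)+D)(23) = 39
Step 5: Merge J(26) + ((G+E)+((I+F)+D))(39) = 65
Read each symbol's code off the tree from the root (left child = 0, right child = 1).

Codes:
  I: 1100 (length 4)
  J: 0 (length 1)
  D: 111 (length 3)
  G: 100 (length 3)
  E: 101 (length 3)
  F: 1101 (length 4)
Average code length: 153/65 = 2.3538 bits/symbol


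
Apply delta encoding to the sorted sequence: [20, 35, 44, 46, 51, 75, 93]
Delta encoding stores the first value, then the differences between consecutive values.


First value: 20
Deltas:
  35 - 20 = 15
  44 - 35 = 9
  46 - 44 = 2
  51 - 46 = 5
  75 - 51 = 24
  93 - 75 = 18


Delta encoded: [20, 15, 9, 2, 5, 24, 18]


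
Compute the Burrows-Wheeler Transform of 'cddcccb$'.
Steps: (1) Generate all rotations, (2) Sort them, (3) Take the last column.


Rotations (sorted):
  0: $cddcccb -> last char: b
  1: b$cddccc -> last char: c
  2: cb$cddcc -> last char: c
  3: ccb$cddc -> last char: c
  4: cccb$cdd -> last char: d
  5: cddcccb$ -> last char: $
  6: dcccb$cd -> last char: d
  7: ddcccb$c -> last char: c


BWT = bcccd$dc


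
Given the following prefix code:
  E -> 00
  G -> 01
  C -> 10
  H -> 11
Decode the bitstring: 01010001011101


Decoding step by step:
Bits 01 -> G
Bits 01 -> G
Bits 00 -> E
Bits 01 -> G
Bits 01 -> G
Bits 11 -> H
Bits 01 -> G


Decoded message: GGEGGHG


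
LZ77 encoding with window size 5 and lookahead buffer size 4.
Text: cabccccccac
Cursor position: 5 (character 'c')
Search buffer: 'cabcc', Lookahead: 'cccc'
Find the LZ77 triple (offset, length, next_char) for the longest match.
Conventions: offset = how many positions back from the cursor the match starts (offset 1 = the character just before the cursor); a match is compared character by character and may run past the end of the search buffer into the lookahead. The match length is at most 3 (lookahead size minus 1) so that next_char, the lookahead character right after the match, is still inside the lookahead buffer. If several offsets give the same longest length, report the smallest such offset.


Try each offset into the search buffer:
  offset=1 (pos 4, char 'c'): match length 3
  offset=2 (pos 3, char 'c'): match length 3
  offset=3 (pos 2, char 'b'): match length 0
  offset=4 (pos 1, char 'a'): match length 0
  offset=5 (pos 0, char 'c'): match length 1
Longest match has length 3, found at offsets 1, 2; take the smallest, offset 1.
next_char = character at position 5 + 3 = 8 -> 'c'

Best match: offset=1, length=3 (matching 'ccc' starting at position 4)
LZ77 triple: (1, 3, 'c')


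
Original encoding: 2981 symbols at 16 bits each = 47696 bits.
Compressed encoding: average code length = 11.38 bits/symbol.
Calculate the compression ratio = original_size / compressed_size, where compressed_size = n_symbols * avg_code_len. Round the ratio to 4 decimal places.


original_size = n_symbols * orig_bits = 2981 * 16 = 47696 bits
compressed_size = n_symbols * avg_code_len = 2981 * 11.38 = 33923.78 bits
ratio = original_size / compressed_size = 47696 / 33923.78 = 1.406

Compression ratio = 1.406


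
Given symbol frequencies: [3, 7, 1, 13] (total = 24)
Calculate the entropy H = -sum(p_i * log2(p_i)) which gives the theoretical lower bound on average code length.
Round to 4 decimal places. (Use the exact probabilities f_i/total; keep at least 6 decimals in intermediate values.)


Per-symbol terms -p_i * log2(p_i) with p_i = f_i/24:
  p = 3/24 = 0.125000: log2(p) = -3.000000, -p*log2(p) = 0.375000
  p = 7/24 = 0.291667: log2(p) = -1.777608, -p*log2(p) = 0.518469
  p = 1/24 = 0.041667: log2(p) = -4.584963, -p*log2(p) = 0.191040
  p = 13/24 = 0.541667: log2(p) = -0.884523, -p*log2(p) = 0.479117
H = 0.375000 + 0.518469 + 0.191040 + 0.479117 = 1.563626

H = 1.5636 bits/symbol


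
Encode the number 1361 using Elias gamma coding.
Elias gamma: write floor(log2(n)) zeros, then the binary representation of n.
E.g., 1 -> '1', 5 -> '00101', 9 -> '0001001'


num_bits = floor(log2(1361)) + 1 = 11
leading_zeros = num_bits - 1 = 10
binary(1361) = 10101010001

Elias gamma(1361) = '0000000000' + '10101010001' = 000000000010101010001 (21 bits)


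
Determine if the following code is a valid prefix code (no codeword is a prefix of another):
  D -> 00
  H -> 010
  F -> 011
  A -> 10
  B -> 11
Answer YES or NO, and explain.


Checking each pair (does one codeword prefix another?):
  D='00' vs H='010': no prefix
  D='00' vs F='011': no prefix
  D='00' vs A='10': no prefix
  D='00' vs B='11': no prefix
  H='010' vs D='00': no prefix
  H='010' vs F='011': no prefix
  H='010' vs A='10': no prefix
  H='010' vs B='11': no prefix
  F='011' vs D='00': no prefix
  F='011' vs H='010': no prefix
  F='011' vs A='10': no prefix
  F='011' vs B='11': no prefix
  A='10' vs D='00': no prefix
  A='10' vs H='010': no prefix
  A='10' vs F='011': no prefix
  A='10' vs B='11': no prefix
  B='11' vs D='00': no prefix
  B='11' vs H='010': no prefix
  B='11' vs F='011': no prefix
  B='11' vs A='10': no prefix
No violation found over all pairs.

YES -- this is a valid prefix code. No codeword is a prefix of any other codeword.


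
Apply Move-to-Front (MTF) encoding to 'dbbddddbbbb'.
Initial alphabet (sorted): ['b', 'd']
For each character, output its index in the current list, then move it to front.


MTF encoding:
'd': index 1 in ['b', 'd'] -> ['d', 'b']
'b': index 1 in ['d', 'b'] -> ['b', 'd']
'b': index 0 in ['b', 'd'] -> ['b', 'd']
'd': index 1 in ['b', 'd'] -> ['d', 'b']
'd': index 0 in ['d', 'b'] -> ['d', 'b']
'd': index 0 in ['d', 'b'] -> ['d', 'b']
'd': index 0 in ['d', 'b'] -> ['d', 'b']
'b': index 1 in ['d', 'b'] -> ['b', 'd']
'b': index 0 in ['b', 'd'] -> ['b', 'd']
'b': index 0 in ['b', 'd'] -> ['b', 'd']
'b': index 0 in ['b', 'd'] -> ['b', 'd']


Output: [1, 1, 0, 1, 0, 0, 0, 1, 0, 0, 0]


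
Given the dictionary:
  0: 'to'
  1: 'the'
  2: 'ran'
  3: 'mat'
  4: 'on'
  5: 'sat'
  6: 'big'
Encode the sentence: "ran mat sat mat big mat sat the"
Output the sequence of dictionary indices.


Look up each word in the dictionary:
  'ran' -> 2
  'mat' -> 3
  'sat' -> 5
  'mat' -> 3
  'big' -> 6
  'mat' -> 3
  'sat' -> 5
  'the' -> 1

Encoded: [2, 3, 5, 3, 6, 3, 5, 1]


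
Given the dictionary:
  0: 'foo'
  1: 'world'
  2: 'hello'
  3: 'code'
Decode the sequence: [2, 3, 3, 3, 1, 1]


Look up each index in the dictionary:
  2 -> 'hello'
  3 -> 'code'
  3 -> 'code'
  3 -> 'code'
  1 -> 'world'
  1 -> 'world'

Decoded: "hello code code code world world"


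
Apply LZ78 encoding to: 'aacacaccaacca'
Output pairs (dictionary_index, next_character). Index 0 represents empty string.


LZ78 encoding steps:
Dictionary: {0: ''}
Step 1: w='' (idx 0), next='a' -> output (0, 'a'), add 'a' as idx 1
Step 2: w='a' (idx 1), next='c' -> output (1, 'c'), add 'ac' as idx 2
Step 3: w='ac' (idx 2), next='a' -> output (2, 'a'), add 'aca' as idx 3
Step 4: w='' (idx 0), next='c' -> output (0, 'c'), add 'c' as idx 4
Step 5: w='c' (idx 4), next='a' -> output (4, 'a'), add 'ca' as idx 5
Step 6: w='ac' (idx 2), next='c' -> output (2, 'c'), add 'acc' as idx 6
Step 7: w='a' (idx 1), end of input -> output (1, '')


Encoded: [(0, 'a'), (1, 'c'), (2, 'a'), (0, 'c'), (4, 'a'), (2, 'c'), (1, '')]


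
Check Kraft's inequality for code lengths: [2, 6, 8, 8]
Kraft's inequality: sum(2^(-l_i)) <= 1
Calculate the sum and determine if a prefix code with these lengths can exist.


Sum = 2^(-2) + 2^(-6) + 2^(-8) + 2^(-8)
    = 0.25 + 0.015625 + 0.00390625 + 0.00390625
    = 70/256 = 0.2734375
Since 0.2734375 <= 1, Kraft's inequality IS satisfied.
A prefix code with these lengths CAN exist.

Kraft sum = 0.2734375. Satisfied.


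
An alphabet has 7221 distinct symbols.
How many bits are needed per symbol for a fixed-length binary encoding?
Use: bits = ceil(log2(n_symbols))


log2(7221) = 12.818
Bracket: 2^12 = 4096 < 7221 <= 2^13 = 8192
So ceil(log2(7221)) = 13

bits = ceil(log2(7221)) = ceil(12.818) = 13 bits


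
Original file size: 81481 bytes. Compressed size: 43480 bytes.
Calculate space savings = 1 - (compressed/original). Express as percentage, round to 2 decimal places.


ratio = compressed/original = 43480/81481 = 0.533621
savings = 1 - ratio = 1 - 0.533621 = 0.466379
as a percentage: 0.466379 * 100 = 46.64%

Space savings = 1 - 43480/81481 = 46.64%


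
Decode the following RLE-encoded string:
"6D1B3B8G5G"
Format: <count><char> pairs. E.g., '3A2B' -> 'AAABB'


Expanding each <count><char> pair:
  6D -> 'DDDDDD'
  1B -> 'B'
  3B -> 'BBB'
  8G -> 'GGGGGGGG'
  5G -> 'GGGGG'

Decoded = DDDDDDBBBBGGGGGGGGGGGGG


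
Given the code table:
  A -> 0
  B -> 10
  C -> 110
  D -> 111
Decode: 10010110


Decoding:
10 -> B
0 -> A
10 -> B
110 -> C


Result: BABC


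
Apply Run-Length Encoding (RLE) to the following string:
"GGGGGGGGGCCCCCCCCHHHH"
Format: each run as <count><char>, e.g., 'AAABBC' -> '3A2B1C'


Scanning runs left to right:
  i=0: run of 'G' x 9 -> '9G'
  i=9: run of 'C' x 8 -> '8C'
  i=17: run of 'H' x 4 -> '4H'

RLE = 9G8C4H


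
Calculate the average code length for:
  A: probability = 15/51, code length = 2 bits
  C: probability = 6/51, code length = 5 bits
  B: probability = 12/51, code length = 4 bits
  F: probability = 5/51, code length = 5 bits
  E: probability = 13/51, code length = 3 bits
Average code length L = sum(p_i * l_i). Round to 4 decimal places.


Weighted contributions p_i * l_i:
  A: (15/51) * 2 = 30/51
  C: (6/51) * 5 = 30/51
  B: (12/51) * 4 = 48/51
  F: (5/51) * 5 = 25/51
  E: (13/51) * 3 = 39/51
Sum = (30 + 30 + 48 + 25 + 39)/51 = 172/51

L = 172/51 = 3.3725 bits/symbol


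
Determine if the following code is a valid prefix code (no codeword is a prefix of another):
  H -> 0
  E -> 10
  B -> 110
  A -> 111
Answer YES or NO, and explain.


Checking each pair (does one codeword prefix another?):
  H='0' vs E='10': no prefix
  H='0' vs B='110': no prefix
  H='0' vs A='111': no prefix
  E='10' vs H='0': no prefix
  E='10' vs B='110': no prefix
  E='10' vs A='111': no prefix
  B='110' vs H='0': no prefix
  B='110' vs E='10': no prefix
  B='110' vs A='111': no prefix
  A='111' vs H='0': no prefix
  A='111' vs E='10': no prefix
  A='111' vs B='110': no prefix
No violation found over all pairs.

YES -- this is a valid prefix code. No codeword is a prefix of any other codeword.
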